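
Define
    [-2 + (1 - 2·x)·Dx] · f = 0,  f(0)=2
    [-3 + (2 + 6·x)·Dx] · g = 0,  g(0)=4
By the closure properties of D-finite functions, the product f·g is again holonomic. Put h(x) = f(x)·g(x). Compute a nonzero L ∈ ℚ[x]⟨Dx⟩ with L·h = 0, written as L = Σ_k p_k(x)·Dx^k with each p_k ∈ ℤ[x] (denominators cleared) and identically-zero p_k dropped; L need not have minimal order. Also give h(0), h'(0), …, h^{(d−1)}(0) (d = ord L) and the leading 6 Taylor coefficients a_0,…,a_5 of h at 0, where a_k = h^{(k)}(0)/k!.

f: a_k = 2, 4, 8, 16, 32, 64, …
g: a_k = 4, 6, -9/2, 27/4, -405/32, 1701/64, …
Product ⇒ symmetric product L₀, ord ≤ 1.
L = (7 + 6·x) + (-2 - 2·x + 12·x^2)·Dx  (order 1).
h: a_k = 8, 28, 47, 215/2, 3035/16, 13841/32, …
ICs: h(0) = 8.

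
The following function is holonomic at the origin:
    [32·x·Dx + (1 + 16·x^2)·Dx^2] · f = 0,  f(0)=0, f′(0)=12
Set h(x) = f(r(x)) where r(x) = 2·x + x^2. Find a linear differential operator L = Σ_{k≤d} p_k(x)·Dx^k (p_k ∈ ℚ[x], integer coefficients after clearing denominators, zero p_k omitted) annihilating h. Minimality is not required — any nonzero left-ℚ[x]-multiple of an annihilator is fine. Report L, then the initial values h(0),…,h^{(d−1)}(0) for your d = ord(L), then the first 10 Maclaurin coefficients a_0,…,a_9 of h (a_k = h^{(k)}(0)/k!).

L = (-1 + 128·x + 256·x^2 + 192·x^3 + 48·x^4)·Dx + (1 + x + 64·x^2 + 128·x^3 + 80·x^4 + 16·x^5)·Dx^2  (order 2).
h: a_k = 0, 24, 12, -512, -768, 96384/5, 49088, -5947392/7, -3121152, 120080384/3, …
ICs: h(0) = 0, h′(0) = 24.

f: a_k = 0, 12, 0, -64, 0, 3072/5, 0, -49152/7, 0, 262144/3, …
Substitute x→r, Dx→(1/r')Dx; clear ⇒ L₀.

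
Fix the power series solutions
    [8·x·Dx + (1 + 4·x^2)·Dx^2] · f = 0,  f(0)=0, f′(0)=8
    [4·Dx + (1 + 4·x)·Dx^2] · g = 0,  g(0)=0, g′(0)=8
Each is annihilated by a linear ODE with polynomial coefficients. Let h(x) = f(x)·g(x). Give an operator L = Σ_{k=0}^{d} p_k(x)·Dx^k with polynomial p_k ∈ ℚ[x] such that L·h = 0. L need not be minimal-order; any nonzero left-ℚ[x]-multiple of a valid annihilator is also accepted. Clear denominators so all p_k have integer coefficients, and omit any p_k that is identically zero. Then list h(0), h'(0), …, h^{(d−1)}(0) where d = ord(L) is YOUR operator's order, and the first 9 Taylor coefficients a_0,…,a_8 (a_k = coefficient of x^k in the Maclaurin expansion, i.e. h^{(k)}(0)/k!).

L = (96 + 640·x + 1408·x^2 + 7680·x^3 + 15360·x^4 + 26624·x^5 + 8192·x^7)·Dx + (24 + 320·x + 2656·x^2 + 9728·x^3 + 28160·x^4 + 47616·x^5 + 71680·x^6 + 6144·x^7 + 28672·x^8)·Dx^2 + (12 + 104·x + 672·x^2 + 2976·x^3 + 8256·x^4 + 18048·x^5 + 24576·x^6 + 35328·x^7 + 6144·x^8 + 16384·x^9)·Dx^3 + (1 + 12·x + 68·x^2 + 256·x^3 + 696·x^4 + 1536·x^5 + 2688·x^6 + 3072·x^7 + 4224·x^8 + 1024·x^9 + 2048·x^10)·Dx^4  (order 4).
h: a_k = 0, 0, 64, -128, 256, -2560/3, 136192/45, -149504/15, 167936/5, …
ICs: h(0) = 0, h′(0) = 0, h′′(0) = 128, h′′′(0) = -768.

f: a_k = 0, 8, 0, -32/3, 0, 128/5, 0, -512/7, 0, …
g: a_k = 0, 8, -16, 128/3, -128, 2048/5, -4096/3, 32768/7, -16384, …
L₀ := L_f ⊗_s L_g (sym. prod.), ord ≤ 4.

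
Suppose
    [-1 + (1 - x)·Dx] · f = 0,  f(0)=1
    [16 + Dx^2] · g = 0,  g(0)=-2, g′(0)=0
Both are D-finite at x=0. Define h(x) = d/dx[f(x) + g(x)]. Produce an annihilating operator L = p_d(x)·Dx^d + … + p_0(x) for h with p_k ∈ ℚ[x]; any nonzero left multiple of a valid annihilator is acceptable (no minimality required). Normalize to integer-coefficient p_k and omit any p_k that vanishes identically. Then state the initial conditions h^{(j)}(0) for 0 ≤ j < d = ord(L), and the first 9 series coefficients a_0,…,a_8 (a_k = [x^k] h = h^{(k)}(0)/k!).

f: a_k = 1, 1, 1, 1, 1, 1, 1, 1, 1, …
g: a_k = -2, 0, 16, 0, -64/3, 0, 512/45, 0, -1024/315, …
f+g: L₀ = lclm(L_f,L_g), ord ≤ 1+2.
Differentiate: ansatz ord ≤ ord L₀ ⇒ L.
L = (448 - 512·x + 256·x^2) + (-176 + 432·x - 384·x^2 + 128·x^3)·Dx + (28 - 32·x + 16·x^2)·Dx^2 + (-11 + 27·x - 24·x^2 + 8·x^3)·Dx^3  (order 3).
h: a_k = 1, 34, 3, -244/3, 5, 1114/15, 7, -5672/315, 9, …
ICs: h(0) = 1, h′(0) = 34, h′′(0) = 6.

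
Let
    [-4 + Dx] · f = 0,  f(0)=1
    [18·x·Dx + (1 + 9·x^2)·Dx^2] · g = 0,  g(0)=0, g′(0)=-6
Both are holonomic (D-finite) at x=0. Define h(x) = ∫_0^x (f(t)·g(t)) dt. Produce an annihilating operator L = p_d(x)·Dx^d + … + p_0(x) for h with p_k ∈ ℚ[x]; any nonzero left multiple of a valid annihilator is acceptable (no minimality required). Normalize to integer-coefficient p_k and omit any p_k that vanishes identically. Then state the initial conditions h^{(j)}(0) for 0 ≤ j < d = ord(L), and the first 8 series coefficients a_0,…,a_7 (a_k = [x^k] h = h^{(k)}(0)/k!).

f: a_k = 1, 4, 8, 32/3, 32/3, 128/15, 256/45, 1024/315, …
g: a_k = 0, -6, 0, 18, 0, -486/5, 0, 4374/7, …
h₀=f·g: eliminate ⇒ L₀, order ≤ 1·2.
h=∫h₀ ⇒ L = L₀·Dx.
L = (16 - 72·x + 144·x^2)·Dx + (-8 + 18·x - 72·x^2)·Dx^2 + (1 + 9·x^2)·Dx^3  (order 3).
h: a_k = 0, 0, -3, -8, -15/2, 8/5, -43/15, -248/7, …
ICs: h(0) = 0, h′(0) = 0, h′′(0) = -6.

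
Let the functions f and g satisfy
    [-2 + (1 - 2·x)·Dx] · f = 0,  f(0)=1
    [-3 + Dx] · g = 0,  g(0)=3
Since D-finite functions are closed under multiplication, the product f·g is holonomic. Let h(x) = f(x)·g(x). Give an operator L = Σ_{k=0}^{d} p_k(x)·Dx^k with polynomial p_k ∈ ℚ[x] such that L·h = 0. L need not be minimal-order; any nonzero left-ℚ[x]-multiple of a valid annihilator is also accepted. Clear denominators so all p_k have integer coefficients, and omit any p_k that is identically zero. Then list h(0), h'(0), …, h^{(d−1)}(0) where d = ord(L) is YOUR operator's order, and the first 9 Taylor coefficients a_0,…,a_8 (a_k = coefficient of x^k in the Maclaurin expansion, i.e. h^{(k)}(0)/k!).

f: a_k = 1, 2, 4, 8, 16, 32, 64, 128, 256, …
g: a_k = 3, 9, 27/2, 27/2, 81/8, 243/40, 243/80, 729/560, 2187/4480, …
f·g: L₀ = L_f ⊗_s L_g, ord ≤ 1·1.
L = (5 - 6·x) + (-1 + 2·x)·Dx  (order 1).
h: a_k = 3, 15, 87/2, 201/2, 1689/8, 17133/40, 13755/16, 963579/560, 15419451/4480, …
ICs: h(0) = 3.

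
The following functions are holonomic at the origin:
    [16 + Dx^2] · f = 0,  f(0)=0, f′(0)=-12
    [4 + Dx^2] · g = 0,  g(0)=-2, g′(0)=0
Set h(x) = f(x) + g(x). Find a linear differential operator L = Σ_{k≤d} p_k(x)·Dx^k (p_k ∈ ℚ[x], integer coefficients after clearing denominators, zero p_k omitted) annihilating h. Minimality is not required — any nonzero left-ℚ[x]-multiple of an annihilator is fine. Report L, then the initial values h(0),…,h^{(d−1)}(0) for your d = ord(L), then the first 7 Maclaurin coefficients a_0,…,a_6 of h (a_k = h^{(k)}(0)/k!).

f: a_k = 0, -12, 0, 32, 0, -128/5, 0, …
g: a_k = -2, 0, 4, 0, -4/3, 0, 8/45, …
L₀ := lclm(L_f,L_g); ord L₀ ≤ 2+2.
L = 64 + 20·Dx^2 + Dx^4  (order 4).
h: a_k = -2, -12, 4, 32, -4/3, -128/5, 8/45, …
ICs: h(0) = -2, h′(0) = -12, h′′(0) = 8, h′′′(0) = 192.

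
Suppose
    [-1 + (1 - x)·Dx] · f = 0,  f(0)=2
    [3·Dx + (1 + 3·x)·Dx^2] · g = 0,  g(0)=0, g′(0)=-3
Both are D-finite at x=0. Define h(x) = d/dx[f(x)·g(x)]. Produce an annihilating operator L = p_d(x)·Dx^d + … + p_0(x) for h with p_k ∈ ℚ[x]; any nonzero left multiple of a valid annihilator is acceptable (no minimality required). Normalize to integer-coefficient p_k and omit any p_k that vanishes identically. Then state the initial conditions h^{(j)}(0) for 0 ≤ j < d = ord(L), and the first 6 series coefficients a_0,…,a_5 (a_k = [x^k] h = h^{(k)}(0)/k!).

L = 12 + (-3 + 15·x)·Dx + (-1 - 2·x + 3·x^2)·Dx^2  (order 2).
h: a_k = -6, 6, -45, 102, -717/2, 5139/5, …
ICs: h(0) = -6, h′(0) = 6.

f: a_k = 2, 2, 2, 2, 2, 2, …
g: a_k = 0, -3, 9/2, -9, 81/4, -243/5, …
h₀=f·g: eliminate ⇒ L₀, order ≤ 1·2.
h=h₀': d/dx-closure on L₀ ⇒ L.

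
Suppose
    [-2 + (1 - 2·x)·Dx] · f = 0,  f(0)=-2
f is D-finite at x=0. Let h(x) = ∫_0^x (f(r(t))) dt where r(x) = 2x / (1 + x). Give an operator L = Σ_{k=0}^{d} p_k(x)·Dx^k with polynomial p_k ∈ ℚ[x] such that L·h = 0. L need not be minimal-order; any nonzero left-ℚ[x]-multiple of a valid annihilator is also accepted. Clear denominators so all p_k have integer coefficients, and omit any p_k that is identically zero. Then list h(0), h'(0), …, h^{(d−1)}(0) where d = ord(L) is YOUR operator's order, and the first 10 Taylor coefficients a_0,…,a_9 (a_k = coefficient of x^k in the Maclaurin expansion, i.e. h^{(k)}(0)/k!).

f: a_k = -2, -4, -8, -16, -32, -64, -128, -256, -512, -1024, …
Substitute x→r, Dx→(1/r')Dx; clear ⇒ L₀.
h=∫h₀ ⇒ L = L₀·Dx.
L = 4·Dx + (-1 + 2·x + 3·x^2)·Dx^2  (order 2).
h: a_k = 0, -2, -4, -8, -18, -216/5, -108, -1944/7, -729, -1944, …
ICs: h(0) = 0, h′(0) = -2.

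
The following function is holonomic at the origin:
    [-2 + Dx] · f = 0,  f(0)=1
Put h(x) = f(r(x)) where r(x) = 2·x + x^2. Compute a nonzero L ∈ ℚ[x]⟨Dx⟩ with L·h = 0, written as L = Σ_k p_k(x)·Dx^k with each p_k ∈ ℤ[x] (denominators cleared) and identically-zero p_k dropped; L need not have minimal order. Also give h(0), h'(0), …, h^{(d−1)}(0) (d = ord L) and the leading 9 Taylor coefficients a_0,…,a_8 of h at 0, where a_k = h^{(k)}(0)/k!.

f: a_k = 1, 2, 2, 4/3, 2/3, 4/15, 4/45, 8/315, 2/315, …
Substitute x→r, Dx→(1/r')Dx; clear ⇒ L₀.
L = (-4 - 4·x) + Dx  (order 1).
h: a_k = 1, 4, 10, 56/3, 86/3, 568/15, 1996/45, 2960/63, 14386/315, …
ICs: h(0) = 1.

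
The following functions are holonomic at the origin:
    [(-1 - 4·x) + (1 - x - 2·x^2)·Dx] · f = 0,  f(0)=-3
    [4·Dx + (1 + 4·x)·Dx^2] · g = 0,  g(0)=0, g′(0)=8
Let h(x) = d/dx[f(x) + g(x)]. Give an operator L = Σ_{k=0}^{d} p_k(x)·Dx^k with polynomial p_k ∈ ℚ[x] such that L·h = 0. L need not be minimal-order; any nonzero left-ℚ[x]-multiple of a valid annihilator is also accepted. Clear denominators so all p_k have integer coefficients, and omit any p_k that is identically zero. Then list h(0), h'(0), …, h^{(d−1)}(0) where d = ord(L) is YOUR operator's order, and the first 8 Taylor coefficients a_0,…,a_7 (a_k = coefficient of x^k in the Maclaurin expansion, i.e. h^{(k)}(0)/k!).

L = (156 + 624·x + 1440·x^2 + 768·x^3 + 768·x^4) + (-1 + 160·x + 1064·x^2 + 1952·x^3 + 1600·x^4 + 1280·x^5)·Dx + (-5 - 39·x - 66·x^2 + 80·x^3 + 240·x^4 + 384·x^5 + 256·x^6)·Dx^2  (order 2).
h: a_k = 5, -50, 83, -644, 1733, -8966, 30983, -135176, …
ICs: h(0) = 5, h′(0) = -50.

f: a_k = -3, -3, -9, -15, -33, -63, -129, -255, …
g: a_k = 0, 8, -16, 128/3, -128, 2048/5, -4096/3, 32768/7, …
f+g: L₀ = lclm(L_f,L_g), ord ≤ 1+2.
h=h₀': d/dx-closure on L₀ ⇒ L.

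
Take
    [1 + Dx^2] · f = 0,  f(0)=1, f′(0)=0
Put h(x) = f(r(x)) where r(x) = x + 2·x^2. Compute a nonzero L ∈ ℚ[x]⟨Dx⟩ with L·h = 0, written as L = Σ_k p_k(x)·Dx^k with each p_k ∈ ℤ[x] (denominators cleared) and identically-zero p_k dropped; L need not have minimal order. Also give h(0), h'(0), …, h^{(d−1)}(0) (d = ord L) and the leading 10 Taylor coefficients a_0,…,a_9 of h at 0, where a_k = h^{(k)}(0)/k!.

L = (1 + 12·x + 48·x^2 + 64·x^3) - 4·Dx + (1 + 4·x)·Dx^2  (order 2).
h: a_k = 1, 0, -1/2, -2, -47/24, 1/3, 719/720, 79/60, 23521/40320, -559/2520, …
ICs: h(0) = 1, h′(0) = 0.

f: a_k = 1, 0, -1/2, 0, 1/24, 0, -1/720, 0, 1/40320, 0, …
L₀ from L_f via x↦r, Dx↦r'^{-1}Dx.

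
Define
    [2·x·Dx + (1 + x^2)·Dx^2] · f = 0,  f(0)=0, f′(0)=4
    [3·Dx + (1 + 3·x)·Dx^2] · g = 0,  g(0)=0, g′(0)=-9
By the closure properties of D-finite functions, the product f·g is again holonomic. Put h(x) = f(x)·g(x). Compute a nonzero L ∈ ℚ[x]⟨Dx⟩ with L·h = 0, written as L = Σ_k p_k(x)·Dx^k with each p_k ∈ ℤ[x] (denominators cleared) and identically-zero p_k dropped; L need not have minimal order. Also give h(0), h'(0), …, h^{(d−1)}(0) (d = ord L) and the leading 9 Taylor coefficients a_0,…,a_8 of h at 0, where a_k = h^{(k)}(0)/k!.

L = (264 + 1260·x + 1008·x^2 + 3420·x^3 + 3240·x^4 + 4212·x^5 + 324·x^7)·Dx + (178 + 660·x + 3828·x^2 + 7308·x^3 + 12960·x^4 + 10044·x^5 + 11340·x^6 + 324·x^7 + 1134·x^8)·Dx^2 + (132 + 608·x + 1728·x^2 + 4568·x^3 + 6456·x^4 + 8856·x^5 + 5184·x^6 + 5544·x^7 + 324·x^8 + 648·x^9)·Dx^3 + (13 + 102·x + 341·x^2 + 744·x^3 + 1138·x^4 + 1236·x^5 + 1386·x^6 + 648·x^7 + 657·x^8 + 54·x^9 + 81·x^10)·Dx^4  (order 4).
h: a_k = 0, 0, -36, 54, -96, 225, -2772/5, 6939/5, -17856/5, …
ICs: h(0) = 0, h′(0) = 0, h′′(0) = -72, h′′′(0) = 324.

f: a_k = 0, 4, 0, -4/3, 0, 4/5, 0, -4/7, 0, …
g: a_k = 0, -9, 27/2, -27, 243/4, -729/5, 729/2, -6561/7, 19683/8, …
L₀ := L_f ⊗_s L_g (sym. prod.), ord ≤ 4.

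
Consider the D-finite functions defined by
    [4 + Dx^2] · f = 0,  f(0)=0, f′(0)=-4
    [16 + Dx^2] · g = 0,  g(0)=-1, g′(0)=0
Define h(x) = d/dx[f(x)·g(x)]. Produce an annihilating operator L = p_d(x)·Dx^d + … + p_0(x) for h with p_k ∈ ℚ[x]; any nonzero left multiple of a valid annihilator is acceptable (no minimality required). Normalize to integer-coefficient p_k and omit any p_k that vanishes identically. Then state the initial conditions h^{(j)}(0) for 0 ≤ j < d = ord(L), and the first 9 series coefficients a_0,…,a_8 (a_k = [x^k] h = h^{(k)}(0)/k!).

f: a_k = 0, -4, 0, 8/3, 0, -8/15, 0, 16/315, 0, …
g: a_k = -1, 0, 8, 0, -32/3, 0, 256/45, 0, -512/315, …
h₀=f·g: eliminate ⇒ L₀, order ≤ 2·2.
Differentiate: ansatz ord ≤ ord L₀ ⇒ L.
L = 144 + 40·Dx^2 + Dx^4  (order 4).
h: a_k = 4, 0, -104, 0, 968/3, 0, -17488/45, 0, 78728/315, …
ICs: h(0) = 4, h′(0) = 0, h′′(0) = -208, h′′′(0) = 0.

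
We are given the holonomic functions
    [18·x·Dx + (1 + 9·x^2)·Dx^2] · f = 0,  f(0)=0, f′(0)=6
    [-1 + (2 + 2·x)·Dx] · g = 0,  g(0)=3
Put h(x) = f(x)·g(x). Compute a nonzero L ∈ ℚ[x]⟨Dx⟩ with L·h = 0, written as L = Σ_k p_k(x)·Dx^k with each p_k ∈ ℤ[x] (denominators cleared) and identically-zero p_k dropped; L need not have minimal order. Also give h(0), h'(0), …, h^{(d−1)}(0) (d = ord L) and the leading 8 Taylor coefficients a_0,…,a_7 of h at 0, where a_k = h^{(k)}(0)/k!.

L = (3 - 36·x - 9·x^2) + (-4 + 68·x + 108·x^2 + 36·x^3)·Dx + (4 + 8·x + 40·x^2 + 72·x^3 + 36·x^4)·Dx^2  (order 2).
h: a_k = 0, 18, 9, -225/4, -207/8, 95247/320, 91467/640, -34214319/17920, …
ICs: h(0) = 0, h′(0) = 18.

f: a_k = 0, 6, 0, -18, 0, 486/5, 0, -4374/7, …
g: a_k = 3, 3/2, -3/8, 3/16, -15/128, 21/256, -63/1024, 99/2048, …
L₀ := L_f ⊗_s L_g (sym. prod.), ord ≤ 2.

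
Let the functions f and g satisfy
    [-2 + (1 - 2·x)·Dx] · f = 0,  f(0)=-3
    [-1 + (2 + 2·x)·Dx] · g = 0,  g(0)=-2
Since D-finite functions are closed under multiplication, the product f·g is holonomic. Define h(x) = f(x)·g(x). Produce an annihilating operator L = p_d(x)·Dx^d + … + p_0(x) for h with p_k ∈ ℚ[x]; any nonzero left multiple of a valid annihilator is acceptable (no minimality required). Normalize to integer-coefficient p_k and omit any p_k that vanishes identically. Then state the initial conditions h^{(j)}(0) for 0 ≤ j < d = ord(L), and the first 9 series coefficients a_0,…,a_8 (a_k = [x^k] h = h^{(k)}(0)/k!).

L = (5 + 2·x) + (-2 + 2·x + 4·x^2)·Dx  (order 1).
h: a_k = 6, 15, 117/4, 471/8, 7521/64, 30105/128, 240777/512, 963207/1024, 30821337/16384, …
ICs: h(0) = 6.

f: a_k = -3, -6, -12, -24, -48, -96, -192, -384, -768, …
g: a_k = -2, -1, 1/4, -1/8, 5/64, -7/128, 21/512, -33/1024, 429/16384, …
h₀=f·g: eliminate ⇒ L₀, order ≤ 1·1.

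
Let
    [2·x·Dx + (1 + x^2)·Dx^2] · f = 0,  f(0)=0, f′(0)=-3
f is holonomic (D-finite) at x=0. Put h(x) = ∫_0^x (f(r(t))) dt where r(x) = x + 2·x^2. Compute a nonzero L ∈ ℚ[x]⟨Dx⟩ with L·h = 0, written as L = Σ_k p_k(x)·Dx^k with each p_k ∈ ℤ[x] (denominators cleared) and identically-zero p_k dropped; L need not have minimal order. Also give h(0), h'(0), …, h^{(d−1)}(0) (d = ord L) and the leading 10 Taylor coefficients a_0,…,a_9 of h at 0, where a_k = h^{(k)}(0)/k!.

f: a_k = 0, -3, 0, 1, 0, -3/5, 0, 3/7, 0, -1/3, …
f∘r: x↦r, Dx↦Dx/r' in L_f ⇒ L₀.
∫: right-multiply L₀ by Dx.
L = (-4 + 2·x + 16·x^2 + 48·x^3 + 48·x^4)·Dx^2 + (1 + 4·x + x^2 + 8·x^3 + 20·x^4 + 16·x^5)·Dx^3  (order 3).
h: a_k = 0, 0, -3/2, -2, 1/4, 6/5, 19/10, 2/7, -165/56, -14/3, …
ICs: h(0) = 0, h′(0) = 0, h′′(0) = -3.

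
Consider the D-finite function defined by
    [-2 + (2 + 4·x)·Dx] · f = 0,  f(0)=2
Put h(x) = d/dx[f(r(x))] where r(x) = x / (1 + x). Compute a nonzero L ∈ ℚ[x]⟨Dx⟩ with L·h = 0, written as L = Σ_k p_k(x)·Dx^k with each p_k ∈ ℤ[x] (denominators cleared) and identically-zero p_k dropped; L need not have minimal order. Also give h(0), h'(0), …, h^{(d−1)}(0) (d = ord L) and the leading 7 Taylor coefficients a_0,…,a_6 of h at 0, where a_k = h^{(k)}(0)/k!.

L = (-3 - 6·x) + (-1 - 4·x - 3·x^2)·Dx  (order 1).
h: a_k = 2, -6, 15, -37, 375/4, -981/4, 5271/8, …
ICs: h(0) = 2.

f: a_k = 2, 2, -1, 1, -5/4, 7/4, -21/8, …
Change of var in L_f (x↦r) gives L₀.
Differentiate: ansatz ord ≤ ord L₀ ⇒ L.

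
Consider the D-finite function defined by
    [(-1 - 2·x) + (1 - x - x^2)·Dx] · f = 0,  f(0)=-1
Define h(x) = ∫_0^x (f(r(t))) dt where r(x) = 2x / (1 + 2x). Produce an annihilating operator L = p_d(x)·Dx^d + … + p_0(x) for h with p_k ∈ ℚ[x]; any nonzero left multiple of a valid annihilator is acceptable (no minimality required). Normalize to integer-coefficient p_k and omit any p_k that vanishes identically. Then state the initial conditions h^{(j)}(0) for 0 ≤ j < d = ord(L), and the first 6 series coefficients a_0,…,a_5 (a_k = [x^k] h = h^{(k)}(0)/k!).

f: a_k = -1, -1, -2, -3, -5, -8, …
Substitute x→r, Dx→(1/r')Dx; clear ⇒ L₀.
∫: right-multiply L₀ by Dx.
L = (2 + 12·x)·Dx + (-1 - 4·x + 8·x^3)·Dx^2  (order 2).
h: a_k = 0, -1, -1, -4/3, 0, -16/5, …
ICs: h(0) = 0, h′(0) = -1.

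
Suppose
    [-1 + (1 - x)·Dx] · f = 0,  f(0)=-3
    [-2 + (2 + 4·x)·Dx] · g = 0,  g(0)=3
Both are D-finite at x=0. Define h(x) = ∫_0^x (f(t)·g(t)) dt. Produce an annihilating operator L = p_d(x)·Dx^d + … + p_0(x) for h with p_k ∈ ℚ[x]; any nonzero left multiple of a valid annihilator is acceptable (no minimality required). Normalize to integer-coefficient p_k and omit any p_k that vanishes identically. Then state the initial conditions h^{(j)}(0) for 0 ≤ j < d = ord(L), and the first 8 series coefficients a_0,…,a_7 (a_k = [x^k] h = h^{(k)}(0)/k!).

f: a_k = -3, -3, -3, -3, -3, -3, -3, -3, …
g: a_k = 3, 3, -3/2, 3/2, -15/8, 21/8, -63/16, 99/16, …
Sym-product of L_f,L_g gives L₀ (≤ ord 1).
h=∫h₀ ⇒ L = L₀·Dx.
L = (2 + x)·Dx + (-1 - x + 2·x^2)·Dx^2  (order 2).
h: a_k = 0, -9, -9, -9/2, -9/2, -99/40, -27/8, -135/112, …
ICs: h(0) = 0, h′(0) = -9.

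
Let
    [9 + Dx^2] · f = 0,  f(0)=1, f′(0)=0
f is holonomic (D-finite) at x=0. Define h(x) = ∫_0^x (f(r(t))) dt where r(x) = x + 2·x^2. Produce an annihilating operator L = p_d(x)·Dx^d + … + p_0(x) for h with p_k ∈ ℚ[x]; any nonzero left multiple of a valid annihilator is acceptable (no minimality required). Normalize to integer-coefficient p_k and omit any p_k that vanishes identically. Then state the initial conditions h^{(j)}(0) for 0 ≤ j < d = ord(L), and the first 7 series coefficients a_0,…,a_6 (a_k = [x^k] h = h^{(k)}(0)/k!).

f: a_k = 1, 0, -9/2, 0, 27/8, 0, -81/80, …
h₀=f(r): pull back L_f along r ⇒ L₀.
Integrate: L := L₀·Dx.
L = (9 + 108·x + 432·x^2 + 576·x^3)·Dx - 4·Dx^2 + (1 + 4·x)·Dx^3  (order 3).
h: a_k = 0, 1, 0, -3/2, -9/2, -117/40, 9/2, …
ICs: h(0) = 0, h′(0) = 1, h′′(0) = 0.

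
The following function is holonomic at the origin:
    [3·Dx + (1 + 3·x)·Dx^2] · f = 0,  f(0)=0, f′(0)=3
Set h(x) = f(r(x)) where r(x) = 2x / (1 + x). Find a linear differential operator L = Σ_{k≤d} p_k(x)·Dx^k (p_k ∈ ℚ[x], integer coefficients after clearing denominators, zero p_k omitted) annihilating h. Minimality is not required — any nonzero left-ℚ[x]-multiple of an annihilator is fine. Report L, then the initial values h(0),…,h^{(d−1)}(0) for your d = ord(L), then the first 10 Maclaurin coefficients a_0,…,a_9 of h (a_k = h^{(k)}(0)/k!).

L = (8 + 14·x)·Dx + (1 + 8·x + 7·x^2)·Dx^2  (order 2).
h: a_k = 0, 6, -24, 114, -600, 16806/5, -19608, 823542/7, -720600, 4483734, …
ICs: h(0) = 0, h′(0) = 6.

f: a_k = 0, 3, -9/2, 9, -81/4, 243/5, -243/2, 2187/7, -6561/8, 2187, …
L₀ from L_f via x↦r, Dx↦r'^{-1}Dx.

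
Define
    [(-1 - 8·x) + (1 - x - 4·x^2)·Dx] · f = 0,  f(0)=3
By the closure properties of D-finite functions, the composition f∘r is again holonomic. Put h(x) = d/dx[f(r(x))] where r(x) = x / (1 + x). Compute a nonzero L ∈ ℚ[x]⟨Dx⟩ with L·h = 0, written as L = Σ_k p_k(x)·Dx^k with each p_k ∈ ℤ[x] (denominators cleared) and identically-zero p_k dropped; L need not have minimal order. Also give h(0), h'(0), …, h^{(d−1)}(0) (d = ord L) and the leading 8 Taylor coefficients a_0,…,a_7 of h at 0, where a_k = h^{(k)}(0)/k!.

L = (8 + 24·x + 120·x^2 + 72·x^3) + (-1 - 11·x - 15·x^2 + 31·x^3 + 36·x^4)·Dx  (order 1).
h: a_k = 3, 24, 0, 192, -240, 1440, -3024, 11136, …
ICs: h(0) = 3.

f: a_k = 3, 3, 15, 27, 87, 195, 543, 1323, …
h₀=f(r): pull back L_f along r ⇒ L₀.
Derive L from L₀ (diff closure).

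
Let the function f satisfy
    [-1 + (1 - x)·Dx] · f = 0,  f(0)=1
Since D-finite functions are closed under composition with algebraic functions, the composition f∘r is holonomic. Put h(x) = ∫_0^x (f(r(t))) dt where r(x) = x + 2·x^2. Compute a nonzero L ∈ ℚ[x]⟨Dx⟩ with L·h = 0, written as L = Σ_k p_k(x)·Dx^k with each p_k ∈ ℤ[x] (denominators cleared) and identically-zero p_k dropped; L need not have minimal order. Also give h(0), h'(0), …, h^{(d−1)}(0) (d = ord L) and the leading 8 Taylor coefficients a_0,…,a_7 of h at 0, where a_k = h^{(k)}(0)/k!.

L = (1 + 4·x)·Dx + (-1 + x + 2·x^2)·Dx^2  (order 2).
h: a_k = 0, 1, 1/2, 1, 5/4, 11/5, 7/2, 43/7, …
ICs: h(0) = 0, h′(0) = 1.

f: a_k = 1, 1, 1, 1, 1, 1, 1, 1, …
f∘r: x↦r, Dx↦Dx/r' in L_f ⇒ L₀.
h=∫₀ˣh₀: take L = L₀·Dx.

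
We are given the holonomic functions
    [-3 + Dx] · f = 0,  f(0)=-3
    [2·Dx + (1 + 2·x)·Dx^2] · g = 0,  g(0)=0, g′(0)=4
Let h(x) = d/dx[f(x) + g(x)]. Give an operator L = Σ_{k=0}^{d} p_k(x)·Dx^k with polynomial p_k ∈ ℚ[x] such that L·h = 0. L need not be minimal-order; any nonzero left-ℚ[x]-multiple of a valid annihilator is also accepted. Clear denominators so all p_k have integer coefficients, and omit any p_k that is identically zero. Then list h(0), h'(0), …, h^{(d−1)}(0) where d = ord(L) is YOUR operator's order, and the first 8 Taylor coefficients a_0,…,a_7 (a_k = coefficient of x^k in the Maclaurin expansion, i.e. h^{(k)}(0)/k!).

L = (-42 - 36·x) + (-1 - 36·x - 36·x^2)·Dx + (5 + 16·x + 12·x^2)·Dx^2  (order 2).
h: a_k = -5, -35, -49/2, -145/2, 269/8, -5849/40, 19751/80, -288907/560, …
ICs: h(0) = -5, h′(0) = -35.

f: a_k = -3, -9, -27/2, -27/2, -81/8, -243/40, -243/80, -729/560, …
g: a_k = 0, 4, -4, 16/3, -8, 64/5, -64/3, 256/7, …
Sum ⇒ L₀ = lclm(L_f,L_g) in ℚ(x)⟨Dx⟩.
Derive L from L₀ (diff closure).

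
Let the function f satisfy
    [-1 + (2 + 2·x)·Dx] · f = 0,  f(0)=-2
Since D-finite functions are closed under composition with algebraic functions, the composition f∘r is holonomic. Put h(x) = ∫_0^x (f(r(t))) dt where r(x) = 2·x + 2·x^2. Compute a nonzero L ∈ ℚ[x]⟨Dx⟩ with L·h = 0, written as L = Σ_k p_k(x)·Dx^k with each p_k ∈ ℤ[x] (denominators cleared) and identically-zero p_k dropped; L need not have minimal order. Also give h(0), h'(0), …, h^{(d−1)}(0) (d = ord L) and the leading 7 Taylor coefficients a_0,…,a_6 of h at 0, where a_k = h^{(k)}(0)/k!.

f: a_k = -2, -1, 1/4, -1/8, 5/64, -7/128, 21/512, …
L₀ from L_f via x↦r, Dx↦r'^{-1}Dx.
Integrate: L := L₀·Dx.
L = (-1 - 2·x)·Dx + (1 + 2·x + 2·x^2)·Dx^2  (order 2).
h: a_k = 0, -2, -1, -1/3, 1/4, -3/20, 1/24, …
ICs: h(0) = 0, h′(0) = -2.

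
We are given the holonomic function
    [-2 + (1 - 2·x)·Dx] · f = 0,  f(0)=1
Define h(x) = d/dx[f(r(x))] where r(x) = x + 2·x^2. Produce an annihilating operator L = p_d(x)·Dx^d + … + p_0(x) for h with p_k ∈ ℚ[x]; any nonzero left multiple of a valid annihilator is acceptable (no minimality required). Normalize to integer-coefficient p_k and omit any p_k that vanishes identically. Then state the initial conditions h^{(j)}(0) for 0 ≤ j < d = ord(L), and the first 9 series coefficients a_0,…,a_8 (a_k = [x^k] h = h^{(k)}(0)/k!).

f: a_k = 1, 2, 4, 8, 16, 32, 64, 128, 256, …
L₀ from L_f via x↦r, Dx↦r'^{-1}Dx.
h₀' ⇒ L via d/dx closure of L₀.
L = (8 + 24·x + 48·x^2) + (-1 - 2·x + 12·x^2 + 16·x^3)·Dx  (order 1).
h: a_k = 2, 16, 72, 320, 1280, 4992, 18816, 69632, 253440, …
ICs: h(0) = 2.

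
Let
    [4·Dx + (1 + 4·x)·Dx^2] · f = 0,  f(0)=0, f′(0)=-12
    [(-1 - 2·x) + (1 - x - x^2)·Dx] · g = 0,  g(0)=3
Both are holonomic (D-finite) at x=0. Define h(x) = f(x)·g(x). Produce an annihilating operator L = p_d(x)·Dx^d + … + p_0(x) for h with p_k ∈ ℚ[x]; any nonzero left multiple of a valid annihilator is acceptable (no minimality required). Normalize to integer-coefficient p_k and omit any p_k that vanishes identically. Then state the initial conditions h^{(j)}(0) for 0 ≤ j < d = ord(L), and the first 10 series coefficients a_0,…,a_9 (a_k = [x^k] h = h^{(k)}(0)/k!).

f: a_k = 0, -12, 24, -64, 192, -3072/5, 2048, -49152/7, 24576, -262144/3, …
g: a_k = 3, 3, 6, 9, 15, 24, 39, 63, 102, 165, …
h₀=f·g: eliminate ⇒ L₀, order ≤ 2·1.
L = (6 + 16·x) + (-2 + 16·x + 20·x^2)·Dx + (-1 - 3·x + 5·x^2 + 4·x^3)·Dx^2  (order 2).
h: a_k = 0, -36, 36, -192, 420, -8076/5, 24744/5, -620604/35, 2133084/35, -1532512/7, …
ICs: h(0) = 0, h′(0) = -36.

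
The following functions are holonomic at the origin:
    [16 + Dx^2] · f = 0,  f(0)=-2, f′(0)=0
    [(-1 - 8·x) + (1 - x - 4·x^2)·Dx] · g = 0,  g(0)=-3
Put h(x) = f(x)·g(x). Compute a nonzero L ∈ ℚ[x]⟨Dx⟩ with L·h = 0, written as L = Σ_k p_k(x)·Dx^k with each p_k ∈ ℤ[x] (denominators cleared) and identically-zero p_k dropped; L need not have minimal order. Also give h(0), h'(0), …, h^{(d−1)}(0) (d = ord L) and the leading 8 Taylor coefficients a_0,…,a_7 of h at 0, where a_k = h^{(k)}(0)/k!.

f: a_k = -2, 0, 16, 0, -64/3, 0, 512/45, 0, …
g: a_k = -3, -3, -15, -27, -87, -195, -543, -1323, …
f·g: L₀ = L_f ⊗_s L_g, ord ≤ 2·1.
L = (-8 + 16·x + 64·x^2) + (2 + 16·x)·Dx + (-1 + x + 4·x^2)·Dx^2  (order 2).
h: a_k = 6, 6, -18, 6, -2, 22, -302/15, 1018/15, …
ICs: h(0) = 6, h′(0) = 6.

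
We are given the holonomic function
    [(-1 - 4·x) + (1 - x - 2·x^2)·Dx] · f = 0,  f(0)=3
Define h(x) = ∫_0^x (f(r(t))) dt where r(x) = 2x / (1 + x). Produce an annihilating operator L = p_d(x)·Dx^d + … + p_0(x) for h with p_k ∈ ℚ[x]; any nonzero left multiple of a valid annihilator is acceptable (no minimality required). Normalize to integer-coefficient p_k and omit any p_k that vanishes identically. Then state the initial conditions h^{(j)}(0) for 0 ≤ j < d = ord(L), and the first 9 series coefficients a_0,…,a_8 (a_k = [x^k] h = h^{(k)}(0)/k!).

L = (2 + 18·x)·Dx + (-1 - x + 9·x^2 + 9·x^3)·Dx^2  (order 2).
h: a_k = 0, 3, 3, 10, 27/2, 54, 81, 2430/7, 2187/4, …
ICs: h(0) = 0, h′(0) = 3.

f: a_k = 3, 3, 9, 15, 33, 63, 129, 255, 513, …
L₀ from L_f via x↦r, Dx↦r'^{-1}Dx.
h=∫₀ˣh₀: take L = L₀·Dx.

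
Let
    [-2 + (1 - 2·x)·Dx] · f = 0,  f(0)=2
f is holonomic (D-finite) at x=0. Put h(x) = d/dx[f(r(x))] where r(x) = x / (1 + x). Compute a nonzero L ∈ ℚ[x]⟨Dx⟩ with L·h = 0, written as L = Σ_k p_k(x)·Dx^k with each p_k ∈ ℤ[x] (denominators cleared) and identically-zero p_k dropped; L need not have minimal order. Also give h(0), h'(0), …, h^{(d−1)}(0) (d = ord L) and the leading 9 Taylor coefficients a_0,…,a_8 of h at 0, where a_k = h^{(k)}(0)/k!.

f: a_k = 2, 4, 8, 16, 32, 64, 128, 256, 512, …
f∘r: x↦r, Dx↦Dx/r' in L_f ⇒ L₀.
h=h₀': d/dx-closure on L₀ ⇒ L.
L = 2 + (-1 + x)·Dx  (order 1).
h: a_k = 4, 8, 12, 16, 20, 24, 28, 32, 36, …
ICs: h(0) = 4.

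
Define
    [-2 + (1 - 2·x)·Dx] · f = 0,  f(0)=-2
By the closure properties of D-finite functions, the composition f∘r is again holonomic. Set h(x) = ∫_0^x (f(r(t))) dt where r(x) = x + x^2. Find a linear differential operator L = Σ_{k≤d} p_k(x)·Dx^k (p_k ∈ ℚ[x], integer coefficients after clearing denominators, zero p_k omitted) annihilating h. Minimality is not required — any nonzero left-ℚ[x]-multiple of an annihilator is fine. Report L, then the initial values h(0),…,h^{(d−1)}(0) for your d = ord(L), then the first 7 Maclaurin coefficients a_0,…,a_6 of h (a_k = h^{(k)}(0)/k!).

f: a_k = -2, -4, -8, -16, -32, -64, -128, …
f∘r: x↦r, Dx↦Dx/r' in L_f ⇒ L₀.
∫: right-multiply L₀ by Dx.
L = (2 + 4·x)·Dx + (-1 + 2·x + 2·x^2)·Dx^2  (order 2).
h: a_k = 0, -2, -2, -4, -8, -88/5, -40, …
ICs: h(0) = 0, h′(0) = -2.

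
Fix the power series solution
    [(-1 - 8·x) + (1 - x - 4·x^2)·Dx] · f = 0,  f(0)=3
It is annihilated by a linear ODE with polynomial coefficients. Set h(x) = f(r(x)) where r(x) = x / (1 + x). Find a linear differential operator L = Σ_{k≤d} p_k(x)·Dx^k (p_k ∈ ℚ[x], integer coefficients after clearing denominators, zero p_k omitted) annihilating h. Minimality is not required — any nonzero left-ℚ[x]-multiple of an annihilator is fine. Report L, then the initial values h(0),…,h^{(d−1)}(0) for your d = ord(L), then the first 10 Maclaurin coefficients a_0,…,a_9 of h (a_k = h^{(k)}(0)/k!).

L = (1 + 9·x) + (-1 - 2·x + 3·x^2 + 4·x^3)·Dx  (order 1).
h: a_k = 3, 3, 12, 0, 48, -48, 240, -432, 1392, -3120, …
ICs: h(0) = 3.

f: a_k = 3, 3, 15, 27, 87, 195, 543, 1323, 3495, 8787, …
Substitute x→r, Dx→(1/r')Dx; clear ⇒ L₀.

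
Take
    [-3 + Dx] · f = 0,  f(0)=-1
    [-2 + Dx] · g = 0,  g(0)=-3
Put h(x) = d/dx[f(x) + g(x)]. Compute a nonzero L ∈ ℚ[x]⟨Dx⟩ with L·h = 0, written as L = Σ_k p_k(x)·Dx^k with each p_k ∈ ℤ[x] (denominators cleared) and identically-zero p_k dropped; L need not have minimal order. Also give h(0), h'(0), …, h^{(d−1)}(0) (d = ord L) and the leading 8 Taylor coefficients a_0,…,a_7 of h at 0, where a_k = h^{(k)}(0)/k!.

f: a_k = -1, -3, -9/2, -9/2, -27/8, -81/40, -81/80, -243/560, …
g: a_k = -3, -6, -6, -4, -2, -4/5, -4/15, -8/105, …
Weyl lclm of L_f,L_g ⇒ L₀ (ord ≤ 2).
Differentiate: ansatz ord ≤ ord L₀ ⇒ L.
L = 6 - 5·Dx + Dx^2  (order 2).
h: a_k = -9, -21, -51/2, -43/2, -113/8, -307/40, -857/240, -349/240, …
ICs: h(0) = -9, h′(0) = -21.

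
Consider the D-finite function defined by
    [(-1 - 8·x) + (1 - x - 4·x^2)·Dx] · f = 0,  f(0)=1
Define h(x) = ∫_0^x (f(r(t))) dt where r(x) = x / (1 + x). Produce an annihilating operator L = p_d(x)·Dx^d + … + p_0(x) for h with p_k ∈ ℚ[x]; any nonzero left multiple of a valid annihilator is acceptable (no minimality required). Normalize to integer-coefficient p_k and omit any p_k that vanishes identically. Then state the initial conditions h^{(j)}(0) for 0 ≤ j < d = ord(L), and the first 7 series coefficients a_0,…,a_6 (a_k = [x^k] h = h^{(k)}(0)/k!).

f: a_k = 1, 1, 5, 9, 29, 65, 181, …
Substitute x→r, Dx→(1/r')Dx; clear ⇒ L₀.
∫: right-multiply L₀ by Dx.
L = (1 + 9·x)·Dx + (-1 - 2·x + 3·x^2 + 4·x^3)·Dx^2  (order 2).
h: a_k = 0, 1, 1/2, 4/3, 0, 16/5, -8/3, …
ICs: h(0) = 0, h′(0) = 1.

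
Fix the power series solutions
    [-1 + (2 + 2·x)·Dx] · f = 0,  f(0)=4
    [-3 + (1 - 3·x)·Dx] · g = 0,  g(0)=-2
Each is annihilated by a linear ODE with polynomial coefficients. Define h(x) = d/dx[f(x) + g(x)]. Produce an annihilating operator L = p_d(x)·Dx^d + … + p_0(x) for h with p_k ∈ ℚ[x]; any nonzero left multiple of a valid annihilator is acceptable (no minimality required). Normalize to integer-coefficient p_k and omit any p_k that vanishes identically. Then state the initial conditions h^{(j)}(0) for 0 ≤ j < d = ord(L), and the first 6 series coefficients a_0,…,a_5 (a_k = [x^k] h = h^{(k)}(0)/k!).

f: a_k = 4, 2, -1/2, 1/4, -5/32, 7/64, …
g: a_k = -2, -6, -18, -54, -162, -486, …
Weyl lclm of L_f,L_g ⇒ L₀ (ord ≤ 2).
h=h₀': d/dx-closure on L₀ ⇒ L.
L = (-126 - 54·x) + (-213 - 450·x - 189·x^2)·Dx + (26 - 34·x - 114·x^2 - 54·x^3)·Dx^2  (order 2).
h: a_k = -4, -37, -645/4, -5189/8, -155485/64, -1119807/128, …
ICs: h(0) = -4, h′(0) = -37.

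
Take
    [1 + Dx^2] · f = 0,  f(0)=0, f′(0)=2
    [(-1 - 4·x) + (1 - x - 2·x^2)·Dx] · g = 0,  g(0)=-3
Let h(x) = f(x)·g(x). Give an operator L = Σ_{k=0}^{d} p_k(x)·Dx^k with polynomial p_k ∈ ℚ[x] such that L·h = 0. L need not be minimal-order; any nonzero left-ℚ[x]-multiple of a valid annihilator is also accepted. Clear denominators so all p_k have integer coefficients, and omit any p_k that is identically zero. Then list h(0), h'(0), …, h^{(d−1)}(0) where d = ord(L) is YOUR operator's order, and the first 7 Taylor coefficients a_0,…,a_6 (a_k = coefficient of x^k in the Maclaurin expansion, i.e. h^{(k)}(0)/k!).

f: a_k = 0, 2, 0, -1/3, 0, 1/60, 0, …
g: a_k = -3, -3, -9, -15, -33, -63, -129, …
h₀=f·g: eliminate ⇒ L₀, order ≤ 2·1.
L = (3 + x + 2·x^2) + (2 + 8·x)·Dx + (-1 + x + 2·x^2)·Dx^2  (order 2).
h: a_k = 0, -6, -6, -17, -29, -1261/20, -2421/20, …
ICs: h(0) = 0, h′(0) = -6.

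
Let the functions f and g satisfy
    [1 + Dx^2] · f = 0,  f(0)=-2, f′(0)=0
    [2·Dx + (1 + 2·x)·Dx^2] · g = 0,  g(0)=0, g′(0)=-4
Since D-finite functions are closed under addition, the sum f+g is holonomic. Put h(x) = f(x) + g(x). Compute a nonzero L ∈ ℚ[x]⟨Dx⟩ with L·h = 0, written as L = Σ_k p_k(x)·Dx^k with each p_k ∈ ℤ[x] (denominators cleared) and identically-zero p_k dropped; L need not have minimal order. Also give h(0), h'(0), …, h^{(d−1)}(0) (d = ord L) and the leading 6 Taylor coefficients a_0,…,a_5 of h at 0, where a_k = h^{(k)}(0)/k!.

L = (50 + 8·x + 8·x^2)·Dx + (9 + 22·x + 12·x^2 + 8·x^3)·Dx^2 + (50 + 8·x + 8·x^2)·Dx^3 + (9 + 22·x + 12·x^2 + 8·x^3)·Dx^4  (order 4).
h: a_k = -2, -4, 5, -16/3, 95/12, -64/5, …
ICs: h(0) = -2, h′(0) = -4, h′′(0) = 10, h′′′(0) = -32.

f: a_k = -2, 0, 1, 0, -1/12, 0, …
g: a_k = 0, -4, 4, -16/3, 8, -64/5, …
Sum ⇒ L₀ = lclm(L_f,L_g) in ℚ(x)⟨Dx⟩.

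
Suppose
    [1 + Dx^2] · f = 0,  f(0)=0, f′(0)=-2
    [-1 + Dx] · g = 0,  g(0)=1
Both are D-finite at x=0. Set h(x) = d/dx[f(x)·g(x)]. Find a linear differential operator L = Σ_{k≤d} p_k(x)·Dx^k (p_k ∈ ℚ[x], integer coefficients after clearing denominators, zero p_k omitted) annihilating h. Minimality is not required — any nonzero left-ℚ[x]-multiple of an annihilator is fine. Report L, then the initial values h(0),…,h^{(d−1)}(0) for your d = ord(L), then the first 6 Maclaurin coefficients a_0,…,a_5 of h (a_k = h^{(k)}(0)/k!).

L = 2 - 2·Dx + Dx^2  (order 2).
h: a_k = -2, -4, -2, 0, 1/3, 2/15, …
ICs: h(0) = -2, h′(0) = -4.

f: a_k = 0, -2, 0, 1/3, 0, -1/60, …
g: a_k = 1, 1, 1/2, 1/6, 1/24, 1/120, …
L₀ := L_f ⊗_s L_g (sym. prod.), ord ≤ 2.
h₀' ⇒ L via d/dx closure of L₀.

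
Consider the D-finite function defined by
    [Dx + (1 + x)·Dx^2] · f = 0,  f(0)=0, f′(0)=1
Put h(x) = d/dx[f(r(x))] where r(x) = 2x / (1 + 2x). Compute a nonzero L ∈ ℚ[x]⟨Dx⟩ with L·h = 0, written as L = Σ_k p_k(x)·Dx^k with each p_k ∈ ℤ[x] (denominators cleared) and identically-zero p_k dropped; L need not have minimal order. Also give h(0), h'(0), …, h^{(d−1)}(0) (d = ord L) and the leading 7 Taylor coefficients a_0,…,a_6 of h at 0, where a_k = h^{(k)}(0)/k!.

L = (6 + 16·x) + (1 + 6·x + 8·x^2)·Dx  (order 1).
h: a_k = 2, -12, 56, -240, 992, -4032, 16256, …
ICs: h(0) = 2.

f: a_k = 0, 1, -1/2, 1/3, -1/4, 1/5, -1/6, …
Change of var in L_f (x↦r) gives L₀.
h₀' ⇒ L via d/dx closure of L₀.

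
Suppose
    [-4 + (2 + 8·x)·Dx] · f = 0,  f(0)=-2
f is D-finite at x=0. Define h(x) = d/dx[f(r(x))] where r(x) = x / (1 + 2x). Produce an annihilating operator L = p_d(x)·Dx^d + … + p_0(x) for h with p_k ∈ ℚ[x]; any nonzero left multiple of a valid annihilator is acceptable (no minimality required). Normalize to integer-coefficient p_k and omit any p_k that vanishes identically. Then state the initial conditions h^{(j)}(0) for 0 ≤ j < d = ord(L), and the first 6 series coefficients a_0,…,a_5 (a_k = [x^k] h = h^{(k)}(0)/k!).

f: a_k = -2, -4, 4, -8, 20, -56, …
f∘r: x↦r, Dx↦Dx/r' in L_f ⇒ L₀.
h₀' ⇒ L via d/dx closure of L₀.
L = (-6 - 24·x) + (-1 - 8·x - 12·x^2)·Dx  (order 1).
h: a_k = -4, 24, -120, 592, -3000, 15696, …
ICs: h(0) = -4.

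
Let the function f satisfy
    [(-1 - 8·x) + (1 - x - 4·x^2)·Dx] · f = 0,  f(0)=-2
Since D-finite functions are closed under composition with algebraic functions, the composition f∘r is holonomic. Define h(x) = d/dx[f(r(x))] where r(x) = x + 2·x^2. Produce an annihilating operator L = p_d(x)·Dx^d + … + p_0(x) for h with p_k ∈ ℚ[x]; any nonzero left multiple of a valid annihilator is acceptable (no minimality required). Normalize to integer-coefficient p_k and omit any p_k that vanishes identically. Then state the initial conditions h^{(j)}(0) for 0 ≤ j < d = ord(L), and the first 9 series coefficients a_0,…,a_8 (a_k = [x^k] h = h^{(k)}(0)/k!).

f: a_k = -2, -2, -10, -18, -58, -130, -362, -882, -2330, …
Change of var in L_f (x↦r) gives L₀.
Differentiate: ansatz ord ≤ ord L₀ ⇒ L.
L = (14 + 20·x + 120·x^2 + 320·x^3 + 320·x^4) + (-1 - 3·x + 10·x^2 + 40·x^3 + 80·x^4 + 64·x^5)·Dx  (order 1).
h: a_k = -2, -28, -174, -824, -4050, -19188, -85974, -381808, -1669914, …
ICs: h(0) = -2.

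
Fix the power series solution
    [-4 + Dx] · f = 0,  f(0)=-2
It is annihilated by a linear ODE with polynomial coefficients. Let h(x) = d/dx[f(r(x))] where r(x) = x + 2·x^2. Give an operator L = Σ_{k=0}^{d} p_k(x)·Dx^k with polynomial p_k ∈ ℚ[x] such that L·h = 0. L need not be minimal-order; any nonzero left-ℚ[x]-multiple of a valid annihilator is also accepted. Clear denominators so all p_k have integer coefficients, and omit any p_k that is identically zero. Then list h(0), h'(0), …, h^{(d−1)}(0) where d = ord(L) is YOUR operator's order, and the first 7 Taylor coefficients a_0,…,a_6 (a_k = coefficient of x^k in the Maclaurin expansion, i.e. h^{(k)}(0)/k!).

L = (8 + 32·x + 64·x^2) + (-1 - 4·x)·Dx  (order 1).
h: a_k = -8, -64, -256, -2560/3, -6656/3, -77824/15, -475136/45, …
ICs: h(0) = -8.

f: a_k = -2, -8, -16, -64/3, -64/3, -256/15, -512/45, …
Substitute x→r, Dx→(1/r')Dx; clear ⇒ L₀.
Derive L from L₀ (diff closure).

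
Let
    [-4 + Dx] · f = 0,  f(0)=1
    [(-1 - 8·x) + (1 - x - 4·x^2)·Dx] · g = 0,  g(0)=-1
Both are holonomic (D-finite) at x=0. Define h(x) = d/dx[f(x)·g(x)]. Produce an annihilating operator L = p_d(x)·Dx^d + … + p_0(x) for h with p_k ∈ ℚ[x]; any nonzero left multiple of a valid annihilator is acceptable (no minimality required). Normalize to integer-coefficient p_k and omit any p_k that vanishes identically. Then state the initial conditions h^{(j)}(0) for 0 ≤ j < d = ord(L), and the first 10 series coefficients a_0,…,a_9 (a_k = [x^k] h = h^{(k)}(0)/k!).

f: a_k = 1, 4, 8, 32/3, 32/3, 128/15, 256/45, 1024/315, 512/315, 2048/2835, …
g: a_k = -1, -1, -5, -9, -29, -65, -181, -441, -1165, -2929, …
f·g: L₀ = L_f ⊗_s L_g, ord ≤ 1·1.
h=h₀': d/dx-closure on L₀ ⇒ L.
L = (34 + 48·x - 112·x^2 - 128·x^3 + 256·x^4) + (-5 + x + 40·x^2 - 64·x^4)·Dx  (order 1).
h: a_k = -5, -34, -143, -1516/3, -4883/3, -15058/3, -674711/45, -13834264/315, -39855191/315, -1021101982/2835, …
ICs: h(0) = -5.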